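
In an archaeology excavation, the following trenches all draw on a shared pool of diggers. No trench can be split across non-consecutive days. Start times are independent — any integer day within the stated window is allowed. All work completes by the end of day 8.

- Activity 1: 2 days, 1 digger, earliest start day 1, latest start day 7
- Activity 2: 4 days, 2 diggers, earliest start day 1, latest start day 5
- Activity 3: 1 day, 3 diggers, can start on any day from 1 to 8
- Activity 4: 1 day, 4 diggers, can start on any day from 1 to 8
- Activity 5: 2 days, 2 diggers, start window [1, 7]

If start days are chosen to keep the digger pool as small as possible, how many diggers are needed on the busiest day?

Early-start (Activity 1@1, Activity 2@1, Activity 3@1, Activity 4@1, Activity 5@1) gives peak 12: d1:12  d2:5  d3:2  d4:2  d5:0  d6:0  d7:0  d8:0.
Shift Activity 3→5, Activity 4→6, Activity 5→3.
Schedule Activity 1@1, Activity 2@1, Activity 3@5, Activity 4@6, Activity 5@3: d1:3  d2:3  d3:4  d4:4  d5:3  d6:4  d7:0  d8:0 — peak 4.

4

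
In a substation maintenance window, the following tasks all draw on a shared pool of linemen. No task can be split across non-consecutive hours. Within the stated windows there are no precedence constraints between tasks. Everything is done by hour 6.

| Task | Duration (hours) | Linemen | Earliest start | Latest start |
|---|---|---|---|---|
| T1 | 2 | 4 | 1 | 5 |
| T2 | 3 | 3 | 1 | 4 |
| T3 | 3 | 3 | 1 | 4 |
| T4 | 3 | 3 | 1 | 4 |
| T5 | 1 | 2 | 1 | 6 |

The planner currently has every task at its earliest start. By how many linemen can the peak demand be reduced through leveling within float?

Early-start peak: h1:15  h2:13  h3:9  h4:0  h5:0  h6:0 ⇒ 15.
Leveled (T1@1, T2@1, T3@3, T4@4, T5@6): h1:7  h2:7  h3:6  h4:6  h5:6  h6:5 ⇒ 7.
Reduction 15 − 7 = 8.

8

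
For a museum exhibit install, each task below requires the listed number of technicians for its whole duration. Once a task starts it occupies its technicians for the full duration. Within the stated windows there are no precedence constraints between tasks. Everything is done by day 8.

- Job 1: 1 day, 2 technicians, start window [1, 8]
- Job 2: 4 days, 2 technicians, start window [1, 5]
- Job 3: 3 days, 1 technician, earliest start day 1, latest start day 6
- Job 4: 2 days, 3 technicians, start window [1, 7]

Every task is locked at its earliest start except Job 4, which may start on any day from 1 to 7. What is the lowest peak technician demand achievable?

5

Job 4@1: d1:8  d2:6  d3:3  d4:2  d5:0  d6:0  d7:0  d8:0 → peak 8
Job 4@2: d1:5  d2:6  d3:6  d4:2  d5:0  d6:0  d7:0  d8:0 → peak 6
Job 4@3: d1:5  d2:3  d3:6  d4:5  d5:0  d6:0  d7:0  d8:0 → peak 6
Job 4@4: d1:5  d2:3  d3:3  d4:5  d5:3  d6:0  d7:0  d8:0 → peak 5
Job 4@5: d1:5  d2:3  d3:3  d4:2  d5:3  d6:3  d7:0  d8:0 → peak 5
Job 4@6: d1:5  d2:3  d3:3  d4:2  d5:0  d6:3  d7:3  d8:0 → peak 5
Job 4@7: d1:5  d2:3  d3:3  d4:2  d5:0  d6:0  d7:3  d8:3 → peak 5
Best is Job 4@4, peak 5.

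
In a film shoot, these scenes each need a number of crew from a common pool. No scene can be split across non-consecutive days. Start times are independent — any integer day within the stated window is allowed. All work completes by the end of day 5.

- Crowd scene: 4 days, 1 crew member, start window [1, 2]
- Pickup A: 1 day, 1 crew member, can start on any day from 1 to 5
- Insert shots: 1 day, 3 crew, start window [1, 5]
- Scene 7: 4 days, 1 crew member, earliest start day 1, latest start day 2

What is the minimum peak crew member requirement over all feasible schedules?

Early-start (Crowd scene@1, Pickup A@1, Insert shots@1, Scene 7@1) gives peak 6: d1:6  d2:2  d3:2  d4:2  d5:0.
Shift Insert shots→5.
Schedule Crowd scene@1, Pickup A@1, Insert shots@5, Scene 7@1: d1:3  d2:2  d3:2  d4:2  d5:3 — peak 3.
Total crew member-days = 12 over 5 days ⇒ peak ≥ ⌈12/5⌉ = 3, so 3 is optimal.

3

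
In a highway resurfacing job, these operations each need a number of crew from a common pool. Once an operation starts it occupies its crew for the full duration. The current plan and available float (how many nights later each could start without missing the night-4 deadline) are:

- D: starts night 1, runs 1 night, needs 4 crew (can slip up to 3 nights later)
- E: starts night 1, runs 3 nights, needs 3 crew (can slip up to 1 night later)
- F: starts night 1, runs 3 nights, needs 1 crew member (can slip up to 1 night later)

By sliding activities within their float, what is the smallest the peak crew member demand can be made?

4

Early-start (D@1, E@1, F@1) gives peak 8: n1:8  n2:4  n3:4  n4:0.
Shift E→2, F→2.
Schedule D@1, E@2, F@2: n1:4  n2:4  n3:4  n4:4 — peak 4.
Total crew member-nights = 16 over 4 nights ⇒ peak ≥ ⌈16/4⌉ = 4, so 4 is optimal.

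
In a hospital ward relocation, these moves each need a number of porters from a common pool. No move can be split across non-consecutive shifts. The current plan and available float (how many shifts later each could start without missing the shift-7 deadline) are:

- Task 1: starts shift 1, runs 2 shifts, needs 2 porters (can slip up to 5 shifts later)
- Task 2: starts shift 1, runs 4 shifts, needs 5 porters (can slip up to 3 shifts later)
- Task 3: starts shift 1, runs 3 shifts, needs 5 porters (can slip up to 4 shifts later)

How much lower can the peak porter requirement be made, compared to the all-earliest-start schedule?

Early-start peak: s1:12  s2:12  s3:10  s4:5  s5:0  s6:0  s7:0 ⇒ 12.
Leveled (Task 1@1, Task 2@1, Task 3@5): s1:7  s2:7  s3:5  s4:5  s5:5  s6:5  s7:5 ⇒ 7.
Reduction 12 − 7 = 5.

5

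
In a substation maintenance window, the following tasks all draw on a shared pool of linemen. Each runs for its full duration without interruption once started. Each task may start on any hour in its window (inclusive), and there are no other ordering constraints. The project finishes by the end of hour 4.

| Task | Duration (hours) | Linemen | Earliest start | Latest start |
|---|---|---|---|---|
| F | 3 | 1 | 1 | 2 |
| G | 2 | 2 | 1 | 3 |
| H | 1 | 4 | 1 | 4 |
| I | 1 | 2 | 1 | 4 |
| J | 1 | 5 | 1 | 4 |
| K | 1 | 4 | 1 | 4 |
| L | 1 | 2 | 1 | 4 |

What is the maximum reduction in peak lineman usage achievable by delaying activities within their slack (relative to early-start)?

13

Early-start peak: h1:20  h2:3  h3:1  h4:0 ⇒ 20.
Leveled (F@1, G@1, H@1, I@2, J@3, K@4, L@2): h1:7  h2:7  h3:6  h4:4 ⇒ 7.
Reduction 20 − 7 = 13.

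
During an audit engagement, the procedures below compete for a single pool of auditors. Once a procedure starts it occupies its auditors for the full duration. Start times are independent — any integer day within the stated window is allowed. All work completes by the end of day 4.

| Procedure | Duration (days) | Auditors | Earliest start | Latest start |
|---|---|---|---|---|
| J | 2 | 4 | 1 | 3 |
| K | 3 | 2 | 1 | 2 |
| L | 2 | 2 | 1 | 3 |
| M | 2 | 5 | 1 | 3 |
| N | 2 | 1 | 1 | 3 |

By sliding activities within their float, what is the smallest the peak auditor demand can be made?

8

Early-start (J@1, K@1, L@1, M@1, N@1) gives peak 14: d1:14  d2:14  d3:2  d4:0.
Shift M→3, N→3.
Schedule J@1, K@1, L@1, M@3, N@3: d1:8  d2:8  d3:8  d4:6 — peak 8.
Total auditor-days = 30 over 4 days ⇒ peak ≥ ⌈30/4⌉ = 8, so 8 is optimal.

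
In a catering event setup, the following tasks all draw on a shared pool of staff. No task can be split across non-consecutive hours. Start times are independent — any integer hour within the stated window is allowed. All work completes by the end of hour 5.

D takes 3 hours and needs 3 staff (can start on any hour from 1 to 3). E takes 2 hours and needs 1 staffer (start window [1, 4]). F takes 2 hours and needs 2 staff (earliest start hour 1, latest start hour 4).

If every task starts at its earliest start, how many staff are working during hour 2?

At early start, hour 2 has: D, E, F.
Demand: 3 + 1 + 2 = 6.

6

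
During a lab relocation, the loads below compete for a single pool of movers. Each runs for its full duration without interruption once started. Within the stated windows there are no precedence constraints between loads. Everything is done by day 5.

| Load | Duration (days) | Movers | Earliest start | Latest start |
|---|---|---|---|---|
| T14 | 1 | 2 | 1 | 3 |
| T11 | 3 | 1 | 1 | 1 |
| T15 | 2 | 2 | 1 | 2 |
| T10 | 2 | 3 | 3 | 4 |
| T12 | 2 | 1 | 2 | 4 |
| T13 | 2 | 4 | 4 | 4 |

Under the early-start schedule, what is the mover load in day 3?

5

At early start, day 3 has: T11, T10, T12.
Demand: 1 + 3 + 1 = 5.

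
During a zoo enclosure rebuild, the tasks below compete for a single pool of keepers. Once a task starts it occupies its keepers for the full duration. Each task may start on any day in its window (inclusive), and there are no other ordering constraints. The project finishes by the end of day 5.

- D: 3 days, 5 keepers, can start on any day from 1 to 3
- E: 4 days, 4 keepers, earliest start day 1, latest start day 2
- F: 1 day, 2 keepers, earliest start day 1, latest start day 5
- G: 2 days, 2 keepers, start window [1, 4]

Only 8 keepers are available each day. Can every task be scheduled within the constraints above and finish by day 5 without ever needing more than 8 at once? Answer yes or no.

no

The minimum achievable peak is 9; 8 < 9, so no feasible schedule stays within the cap.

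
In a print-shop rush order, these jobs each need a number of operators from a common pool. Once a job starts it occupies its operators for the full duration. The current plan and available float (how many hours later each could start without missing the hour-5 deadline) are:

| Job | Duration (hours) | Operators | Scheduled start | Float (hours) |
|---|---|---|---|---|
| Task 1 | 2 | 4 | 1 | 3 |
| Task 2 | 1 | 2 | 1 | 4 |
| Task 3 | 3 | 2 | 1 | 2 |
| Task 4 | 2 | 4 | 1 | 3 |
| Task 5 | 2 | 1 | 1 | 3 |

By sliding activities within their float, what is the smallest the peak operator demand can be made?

Early-start (Task 1@1, Task 2@1, Task 3@1, Task 4@1, Task 5@1) gives peak 13: h1:13  h2:11  h3:2  h4:0  h5:0.
Shift Task 3→3, Task 4→4, Task 5→2.
Schedule Task 1@1, Task 2@1, Task 3@3, Task 4@4, Task 5@2: h1:6  h2:5  h3:3  h4:6  h5:6 — peak 6.
Total operator-hours = 26 over 5 hours ⇒ peak ≥ ⌈26/5⌉ = 6, so 6 is optimal.

6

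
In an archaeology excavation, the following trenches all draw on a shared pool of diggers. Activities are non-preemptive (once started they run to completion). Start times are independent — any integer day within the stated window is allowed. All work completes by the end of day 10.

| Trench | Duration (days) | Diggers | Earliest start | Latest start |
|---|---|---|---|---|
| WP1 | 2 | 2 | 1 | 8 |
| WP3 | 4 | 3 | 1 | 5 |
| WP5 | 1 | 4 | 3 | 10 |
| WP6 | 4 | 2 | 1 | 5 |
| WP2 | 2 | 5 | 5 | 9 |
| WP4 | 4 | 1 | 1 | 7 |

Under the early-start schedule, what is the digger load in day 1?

At early start, day 1 has: WP1, WP3, WP6, WP4.
Demand: 2 + 3 + 2 + 1 = 8.

8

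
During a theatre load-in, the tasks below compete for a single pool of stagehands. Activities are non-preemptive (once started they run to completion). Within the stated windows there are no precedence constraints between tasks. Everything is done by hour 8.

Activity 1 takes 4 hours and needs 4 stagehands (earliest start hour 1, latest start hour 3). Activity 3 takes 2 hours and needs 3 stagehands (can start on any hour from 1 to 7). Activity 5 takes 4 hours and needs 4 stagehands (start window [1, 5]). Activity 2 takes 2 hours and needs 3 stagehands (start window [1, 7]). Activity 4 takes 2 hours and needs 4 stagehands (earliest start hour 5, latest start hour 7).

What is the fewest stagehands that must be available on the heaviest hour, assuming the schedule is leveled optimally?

8

Early-start (Activity 1@1, Activity 3@1, Activity 5@1, Activity 2@1, Activity 4@5) gives peak 14: h1:14  h2:14  h3:8  h4:8  h5:4  h6:4  h7:0  h8:0.
Shift Activity 5→3, Activity 2→5, Activity 4→7.
Schedule Activity 1@1, Activity 3@1, Activity 5@3, Activity 2@5, Activity 4@7: h1:7  h2:7  h3:8  h4:8  h5:7  h6:7  h7:4  h8:4 — peak 8.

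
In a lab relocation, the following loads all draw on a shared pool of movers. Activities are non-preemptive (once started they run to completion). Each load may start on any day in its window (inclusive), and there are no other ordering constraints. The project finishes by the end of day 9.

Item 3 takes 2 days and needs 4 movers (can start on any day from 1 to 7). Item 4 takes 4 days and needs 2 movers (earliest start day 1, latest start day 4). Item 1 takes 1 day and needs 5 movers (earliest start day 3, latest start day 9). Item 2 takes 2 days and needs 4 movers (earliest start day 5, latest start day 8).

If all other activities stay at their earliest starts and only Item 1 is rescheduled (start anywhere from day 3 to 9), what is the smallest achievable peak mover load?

Item 1@3: d1:6  d2:6  d3:7  d4:2  d5:4  d6:4  d7:0  d8:0  d9:0 → peak 7
Item 1@4: d1:6  d2:6  d3:2  d4:7  d5:4  d6:4  d7:0  d8:0  d9:0 → peak 7
Item 1@5: d1:6  d2:6  d3:2  d4:2  d5:9  d6:4  d7:0  d8:0  d9:0 → peak 9
Item 1@6: d1:6  d2:6  d3:2  d4:2  d5:4  d6:9  d7:0  d8:0  d9:0 → peak 9
Item 1@7: d1:6  d2:6  d3:2  d4:2  d5:4  d6:4  d7:5  d8:0  d9:0 → peak 6
Item 1@8: d1:6  d2:6  d3:2  d4:2  d5:4  d6:4  d7:0  d8:5  d9:0 → peak 6
Item 1@9: d1:6  d2:6  d3:2  d4:2  d5:4  d6:4  d7:0  d8:0  d9:5 → peak 6
Best is Item 1@7, peak 6.

6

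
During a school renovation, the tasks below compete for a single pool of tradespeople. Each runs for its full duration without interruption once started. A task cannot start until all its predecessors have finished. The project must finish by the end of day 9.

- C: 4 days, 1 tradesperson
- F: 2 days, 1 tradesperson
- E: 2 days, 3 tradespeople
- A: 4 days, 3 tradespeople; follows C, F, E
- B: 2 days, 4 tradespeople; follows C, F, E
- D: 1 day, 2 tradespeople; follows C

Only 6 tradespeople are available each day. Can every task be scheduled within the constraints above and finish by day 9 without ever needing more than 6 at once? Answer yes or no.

The minimum achievable peak is 7; 6 < 7, so no feasible schedule stays within the cap.

no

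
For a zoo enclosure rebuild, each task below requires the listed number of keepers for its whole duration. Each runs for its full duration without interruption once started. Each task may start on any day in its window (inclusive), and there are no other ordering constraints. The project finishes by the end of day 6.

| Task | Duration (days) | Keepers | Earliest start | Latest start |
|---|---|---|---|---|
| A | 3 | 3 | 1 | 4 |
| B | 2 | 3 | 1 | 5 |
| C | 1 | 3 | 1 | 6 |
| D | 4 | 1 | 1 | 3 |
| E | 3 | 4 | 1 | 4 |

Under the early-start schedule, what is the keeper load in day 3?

At early start, day 3 has: A, D, E.
Demand: 3 + 1 + 4 = 8.

8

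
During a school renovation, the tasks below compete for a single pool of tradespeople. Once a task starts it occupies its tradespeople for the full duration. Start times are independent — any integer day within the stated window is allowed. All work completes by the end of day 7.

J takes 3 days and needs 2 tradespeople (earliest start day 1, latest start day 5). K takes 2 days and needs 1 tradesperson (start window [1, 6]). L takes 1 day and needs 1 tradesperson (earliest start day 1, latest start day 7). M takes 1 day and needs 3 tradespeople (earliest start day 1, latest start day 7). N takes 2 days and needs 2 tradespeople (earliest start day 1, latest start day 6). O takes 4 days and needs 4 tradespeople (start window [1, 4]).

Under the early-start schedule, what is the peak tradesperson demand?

Early-start schedule: J@1, K@1, L@1, M@1, N@1, O@1.
Load per day: day 1: 13, day 2: 9, day 3: 6, day 4: 4, day 5: 0, day 6: 0, day 7: 0.
Peak is 13.

13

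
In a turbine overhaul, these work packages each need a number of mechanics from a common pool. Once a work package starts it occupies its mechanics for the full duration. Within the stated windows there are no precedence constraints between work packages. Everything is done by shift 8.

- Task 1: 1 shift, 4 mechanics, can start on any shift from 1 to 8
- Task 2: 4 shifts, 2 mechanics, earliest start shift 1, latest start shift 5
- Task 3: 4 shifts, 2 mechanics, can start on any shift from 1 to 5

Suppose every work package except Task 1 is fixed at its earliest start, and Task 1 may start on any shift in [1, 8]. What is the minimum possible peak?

Task 1@1: s1:8  s2:4  s3:4  s4:4  s5:0  s6:0  s7:0  s8:0 → peak 8
Task 1@2: s1:4  s2:8  s3:4  s4:4  s5:0  s6:0  s7:0  s8:0 → peak 8
Task 1@3: s1:4  s2:4  s3:8  s4:4  s5:0  s6:0  s7:0  s8:0 → peak 8
Task 1@4: s1:4  s2:4  s3:4  s4:8  s5:0  s6:0  s7:0  s8:0 → peak 8
Task 1@5: s1:4  s2:4  s3:4  s4:4  s5:4  s6:0  s7:0  s8:0 → peak 4
Task 1@6: s1:4  s2:4  s3:4  s4:4  s5:0  s6:4  s7:0  s8:0 → peak 4
Task 1@7: s1:4  s2:4  s3:4  s4:4  s5:0  s6:0  s7:4  s8:0 → peak 4
Task 1@8: s1:4  s2:4  s3:4  s4:4  s5:0  s6:0  s7:0  s8:4 → peak 4
Best is Task 1@5, peak 4.

4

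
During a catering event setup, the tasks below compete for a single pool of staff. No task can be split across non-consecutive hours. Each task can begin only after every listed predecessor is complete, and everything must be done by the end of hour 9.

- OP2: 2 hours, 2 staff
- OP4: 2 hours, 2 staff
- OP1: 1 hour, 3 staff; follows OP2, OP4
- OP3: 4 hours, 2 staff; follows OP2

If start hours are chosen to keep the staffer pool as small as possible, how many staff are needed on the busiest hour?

Early-start (OP2@1, OP4@1, OP1@3, OP3@3) gives peak 5: h1:4  h2:4  h3:5  h4:2  h5:2  h6:2  h7:0  h8:0  h9:0.
Shift OP4→3, OP1→5, OP3→6.
Schedule OP2@1, OP4@3, OP1@5, OP3@6: h1:2  h2:2  h3:2  h4:2  h5:3  h6:2  h7:2  h8:2  h9:2 — peak 3.
Total staffer-hours = 19 over 9 hours ⇒ peak ≥ ⌈19/9⌉ = 3, so 3 is optimal.

3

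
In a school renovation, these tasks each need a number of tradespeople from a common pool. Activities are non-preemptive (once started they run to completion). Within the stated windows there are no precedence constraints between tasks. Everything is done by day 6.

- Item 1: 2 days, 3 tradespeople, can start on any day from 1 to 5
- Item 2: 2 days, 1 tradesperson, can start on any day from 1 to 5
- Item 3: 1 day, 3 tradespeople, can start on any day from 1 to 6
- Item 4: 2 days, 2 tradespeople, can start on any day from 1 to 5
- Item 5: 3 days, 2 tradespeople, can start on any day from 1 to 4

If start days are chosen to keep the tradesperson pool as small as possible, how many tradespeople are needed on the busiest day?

4

Early-start (Item 1@1, Item 2@1, Item 3@1, Item 4@1, Item 5@1) gives peak 11: d1:11  d2:8  d3:2  d4:0  d5:0  d6:0.
Shift Item 3→3, Item 4→4, Item 5→4.
Schedule Item 1@1, Item 2@1, Item 3@3, Item 4@4, Item 5@4: d1:4  d2:4  d3:3  d4:4  d5:4  d6:2 — peak 4.
Total tradesperson-days = 21 over 6 days ⇒ peak ≥ ⌈21/6⌉ = 4, so 4 is optimal.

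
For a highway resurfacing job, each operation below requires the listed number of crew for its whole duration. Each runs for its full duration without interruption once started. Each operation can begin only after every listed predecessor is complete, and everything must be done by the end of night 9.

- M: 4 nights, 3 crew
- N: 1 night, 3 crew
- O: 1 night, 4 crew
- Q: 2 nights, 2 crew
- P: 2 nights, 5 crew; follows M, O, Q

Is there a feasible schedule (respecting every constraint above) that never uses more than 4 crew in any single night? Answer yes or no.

The minimum achievable peak is 5; 4 < 5, so no feasible schedule stays within the cap.

no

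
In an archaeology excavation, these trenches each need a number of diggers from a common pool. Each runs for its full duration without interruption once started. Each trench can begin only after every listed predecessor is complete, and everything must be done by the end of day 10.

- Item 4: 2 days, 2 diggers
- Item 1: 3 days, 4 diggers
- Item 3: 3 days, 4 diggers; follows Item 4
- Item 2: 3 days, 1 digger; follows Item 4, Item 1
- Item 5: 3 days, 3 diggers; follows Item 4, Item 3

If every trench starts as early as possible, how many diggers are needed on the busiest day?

8

Early-start schedule: Item 4@1, Item 1@1, Item 3@3, Item 2@4, Item 5@6.
Load per day: day 1: 6, day 2: 6, day 3: 8, day 4: 5, day 5: 5, day 6: 4, day 7: 3, day 8: 3, day 9: 0, day 10: 0.
Peak is 8.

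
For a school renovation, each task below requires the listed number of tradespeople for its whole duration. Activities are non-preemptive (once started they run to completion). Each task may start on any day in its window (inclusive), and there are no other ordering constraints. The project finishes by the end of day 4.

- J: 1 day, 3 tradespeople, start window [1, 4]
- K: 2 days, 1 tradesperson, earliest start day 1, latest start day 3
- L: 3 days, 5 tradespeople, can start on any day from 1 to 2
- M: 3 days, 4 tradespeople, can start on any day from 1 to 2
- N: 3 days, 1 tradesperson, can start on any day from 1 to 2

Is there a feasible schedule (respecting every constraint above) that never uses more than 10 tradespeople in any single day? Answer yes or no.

The minimum achievable peak is 11; 10 < 11, so no feasible schedule stays within the cap.

no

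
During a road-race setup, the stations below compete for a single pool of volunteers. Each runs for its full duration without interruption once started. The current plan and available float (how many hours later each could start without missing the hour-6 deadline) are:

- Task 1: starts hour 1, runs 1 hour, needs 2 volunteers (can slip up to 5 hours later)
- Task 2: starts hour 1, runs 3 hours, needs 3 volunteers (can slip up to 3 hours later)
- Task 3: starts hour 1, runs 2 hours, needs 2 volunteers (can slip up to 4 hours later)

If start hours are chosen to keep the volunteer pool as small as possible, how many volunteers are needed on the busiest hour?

3

Early-start (Task 1@1, Task 2@1, Task 3@1) gives peak 7: h1:7  h2:5  h3:3  h4:0  h5:0  h6:0.
Shift Task 2→2, Task 3→5.
Schedule Task 1@1, Task 2@2, Task 3@5: h1:2  h2:3  h3:3  h4:3  h5:2  h6:2 — peak 3.
Total volunteer-hours = 15 over 6 hours ⇒ peak ≥ ⌈15/6⌉ = 3, so 3 is optimal.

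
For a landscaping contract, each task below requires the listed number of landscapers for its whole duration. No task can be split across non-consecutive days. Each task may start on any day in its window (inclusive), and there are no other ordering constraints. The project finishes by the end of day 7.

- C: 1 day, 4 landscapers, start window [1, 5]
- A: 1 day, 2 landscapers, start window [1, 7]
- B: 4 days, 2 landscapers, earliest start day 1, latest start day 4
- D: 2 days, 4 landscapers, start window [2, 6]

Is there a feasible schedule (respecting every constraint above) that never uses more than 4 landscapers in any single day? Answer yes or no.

Schedule C@1, A@2, B@2, D@6: d1:4  d2:4  d3:2  d4:2  d5:2  d6:4  d7:4 — peak 4 ≤ 4.

yes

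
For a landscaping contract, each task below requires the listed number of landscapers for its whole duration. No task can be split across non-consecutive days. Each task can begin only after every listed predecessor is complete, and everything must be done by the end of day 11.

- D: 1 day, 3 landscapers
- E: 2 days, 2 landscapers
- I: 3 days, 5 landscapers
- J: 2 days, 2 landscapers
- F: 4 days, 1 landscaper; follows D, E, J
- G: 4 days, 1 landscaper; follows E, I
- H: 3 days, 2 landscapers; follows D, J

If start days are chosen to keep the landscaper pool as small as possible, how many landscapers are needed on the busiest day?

5

Early-start (D@1, E@1, I@1, J@1, F@3, G@4, H@3) gives peak 12: d1:12  d2:9  d3:8  d4:4  d5:4  d6:2  d7:1  d8:0  d9:0  d10:0  d11:0.
Shift I→3, J→6, F→8, G→6, H→8.
Schedule D@1, E@1, I@3, J@6, F@8, G@6, H@8: d1:5  d2:2  d3:5  d4:5  d5:5  d6:3  d7:3  d8:4  d9:4  d10:3  d11:1 — peak 5.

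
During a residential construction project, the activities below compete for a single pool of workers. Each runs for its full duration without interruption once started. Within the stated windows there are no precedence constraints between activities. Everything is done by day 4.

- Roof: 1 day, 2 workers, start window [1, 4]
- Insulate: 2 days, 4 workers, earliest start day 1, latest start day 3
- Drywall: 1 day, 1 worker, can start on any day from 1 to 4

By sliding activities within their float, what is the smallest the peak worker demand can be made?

Early-start (Roof@1, Insulate@1, Drywall@1) gives peak 7: d1:7  d2:4  d3:0  d4:0.
Shift Insulate→2.
Schedule Roof@1, Insulate@2, Drywall@1: d1:3  d2:4  d3:4  d4:0 — peak 4.

4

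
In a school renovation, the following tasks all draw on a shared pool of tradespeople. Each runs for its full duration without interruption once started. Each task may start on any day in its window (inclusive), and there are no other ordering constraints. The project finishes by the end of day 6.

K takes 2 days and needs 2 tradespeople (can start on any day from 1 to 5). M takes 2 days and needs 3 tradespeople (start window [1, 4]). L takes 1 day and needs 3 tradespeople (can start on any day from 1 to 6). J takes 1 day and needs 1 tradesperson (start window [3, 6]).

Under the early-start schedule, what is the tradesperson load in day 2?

5

At early start, day 2 has: K, M.
Demand: 2 + 3 = 5.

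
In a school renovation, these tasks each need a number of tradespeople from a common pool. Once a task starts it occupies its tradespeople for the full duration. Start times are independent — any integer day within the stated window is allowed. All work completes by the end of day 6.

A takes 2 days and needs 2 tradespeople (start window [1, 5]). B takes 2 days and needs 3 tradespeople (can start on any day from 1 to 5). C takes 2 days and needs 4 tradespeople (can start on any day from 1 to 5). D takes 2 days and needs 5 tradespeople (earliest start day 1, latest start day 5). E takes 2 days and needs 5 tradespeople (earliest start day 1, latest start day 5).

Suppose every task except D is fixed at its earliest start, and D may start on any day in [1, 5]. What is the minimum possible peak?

D@1: d1:19  d2:19  d3:0  d4:0  d5:0  d6:0 → peak 19
D@2: d1:14  d2:19  d3:5  d4:0  d5:0  d6:0 → peak 19
D@3: d1:14  d2:14  d3:5  d4:5  d5:0  d6:0 → peak 14
D@4: d1:14  d2:14  d3:0  d4:5  d5:5  d6:0 → peak 14
D@5: d1:14  d2:14  d3:0  d4:0  d5:5  d6:5 → peak 14
Best is D@3, peak 14.

14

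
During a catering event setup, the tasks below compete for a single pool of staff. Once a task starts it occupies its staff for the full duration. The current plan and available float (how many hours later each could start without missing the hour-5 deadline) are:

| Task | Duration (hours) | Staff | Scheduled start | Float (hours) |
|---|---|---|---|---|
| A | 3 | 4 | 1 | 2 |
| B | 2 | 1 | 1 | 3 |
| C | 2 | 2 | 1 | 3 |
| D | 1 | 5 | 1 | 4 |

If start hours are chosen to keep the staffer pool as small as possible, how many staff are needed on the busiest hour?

6

Early-start (A@1, B@1, C@1, D@1) gives peak 12: h1:12  h2:7  h3:4  h4:0  h5:0.
Shift C→3, D→5.
Schedule A@1, B@1, C@3, D@5: h1:5  h2:5  h3:6  h4:2  h5:5 — peak 6.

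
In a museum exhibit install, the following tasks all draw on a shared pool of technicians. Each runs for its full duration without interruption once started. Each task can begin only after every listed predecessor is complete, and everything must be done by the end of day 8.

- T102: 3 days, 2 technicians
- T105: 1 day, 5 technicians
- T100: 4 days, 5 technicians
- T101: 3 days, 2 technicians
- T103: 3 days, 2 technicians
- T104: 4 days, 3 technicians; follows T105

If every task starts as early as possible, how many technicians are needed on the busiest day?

Early-start schedule: T102@1, T105@1, T100@1, T101@1, T103@1, T104@2.
Load per day: day 1: 16, day 2: 14, day 3: 14, day 4: 8, day 5: 3, day 6: 0, day 7: 0, day 8: 0.
Peak is 16.

16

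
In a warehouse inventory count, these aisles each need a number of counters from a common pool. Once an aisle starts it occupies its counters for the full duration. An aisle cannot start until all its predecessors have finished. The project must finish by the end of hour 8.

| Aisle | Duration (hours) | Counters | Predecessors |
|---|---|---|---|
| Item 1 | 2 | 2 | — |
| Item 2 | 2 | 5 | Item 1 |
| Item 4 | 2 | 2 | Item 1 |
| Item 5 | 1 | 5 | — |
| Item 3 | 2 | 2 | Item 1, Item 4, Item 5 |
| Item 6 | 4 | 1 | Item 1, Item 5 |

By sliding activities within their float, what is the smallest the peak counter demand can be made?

7

Early-start (Item 1@1, Item 2@3, Item 4@3, Item 5@1, Item 3@5, Item 6@3) gives peak 8: h1:7  h2:2  h3:8  h4:8  h5:3  h6:3  h7:0  h8:0.
Shift Item 6→5.
Schedule Item 1@1, Item 2@3, Item 4@3, Item 5@1, Item 3@5, Item 6@5: h1:7  h2:2  h3:7  h4:7  h5:3  h6:3  h7:1  h8:1 — peak 7.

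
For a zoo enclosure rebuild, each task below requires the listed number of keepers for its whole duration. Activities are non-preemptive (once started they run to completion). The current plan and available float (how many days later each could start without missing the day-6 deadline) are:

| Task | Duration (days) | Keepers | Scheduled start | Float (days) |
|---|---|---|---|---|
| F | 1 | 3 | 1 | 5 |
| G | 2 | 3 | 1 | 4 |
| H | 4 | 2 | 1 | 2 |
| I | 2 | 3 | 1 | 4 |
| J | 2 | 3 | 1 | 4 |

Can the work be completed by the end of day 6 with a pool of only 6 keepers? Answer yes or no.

yes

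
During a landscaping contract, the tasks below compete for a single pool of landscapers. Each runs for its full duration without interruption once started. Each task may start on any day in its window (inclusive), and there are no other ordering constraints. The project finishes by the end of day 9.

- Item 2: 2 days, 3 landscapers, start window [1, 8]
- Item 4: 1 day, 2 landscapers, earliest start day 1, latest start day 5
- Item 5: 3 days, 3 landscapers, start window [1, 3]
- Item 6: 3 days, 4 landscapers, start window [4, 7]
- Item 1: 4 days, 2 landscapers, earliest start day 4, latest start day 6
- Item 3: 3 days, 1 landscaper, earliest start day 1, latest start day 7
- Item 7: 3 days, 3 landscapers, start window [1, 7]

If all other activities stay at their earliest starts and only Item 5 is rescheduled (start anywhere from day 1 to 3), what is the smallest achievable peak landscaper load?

Item 5@1: d1:12  d2:10  d3:7  d4:6  d5:6  d6:6  d7:2  d8:0  d9:0 → peak 12
Item 5@2: d1:9  d2:10  d3:7  d4:9  d5:6  d6:6  d7:2  d8:0  d9:0 → peak 10
Item 5@3: d1:9  d2:7  d3:7  d4:9  d5:9  d6:6  d7:2  d8:0  d9:0 → peak 9
Best is Item 5@3, peak 9.

9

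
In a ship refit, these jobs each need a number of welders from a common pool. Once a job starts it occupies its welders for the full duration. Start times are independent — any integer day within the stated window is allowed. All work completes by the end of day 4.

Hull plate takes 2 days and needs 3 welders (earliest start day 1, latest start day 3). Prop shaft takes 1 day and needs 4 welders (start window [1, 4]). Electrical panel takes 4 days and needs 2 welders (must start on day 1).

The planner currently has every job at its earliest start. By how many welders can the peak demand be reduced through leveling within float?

3

Early-start peak: d1:9  d2:5  d3:2  d4:2 ⇒ 9.
Leveled (Hull plate@1, Prop shaft@3, Electrical panel@1): d1:5  d2:5  d3:6  d4:2 ⇒ 6.
Reduction 9 − 6 = 3.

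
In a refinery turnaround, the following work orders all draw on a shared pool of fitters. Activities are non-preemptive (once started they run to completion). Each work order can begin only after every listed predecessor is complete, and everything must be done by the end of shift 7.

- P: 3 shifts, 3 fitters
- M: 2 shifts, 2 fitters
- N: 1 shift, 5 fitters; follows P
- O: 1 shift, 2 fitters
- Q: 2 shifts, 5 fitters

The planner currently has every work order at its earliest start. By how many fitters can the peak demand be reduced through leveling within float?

Early-start peak: s1:12  s2:10  s3:3  s4:5  s5:0  s6:0  s7:0 ⇒ 12.
Leveled (P@1, M@1, N@4, O@3, Q@5): s1:5  s2:5  s3:5  s4:5  s5:5  s6:5  s7:0 ⇒ 5.
Reduction 12 − 5 = 7.

7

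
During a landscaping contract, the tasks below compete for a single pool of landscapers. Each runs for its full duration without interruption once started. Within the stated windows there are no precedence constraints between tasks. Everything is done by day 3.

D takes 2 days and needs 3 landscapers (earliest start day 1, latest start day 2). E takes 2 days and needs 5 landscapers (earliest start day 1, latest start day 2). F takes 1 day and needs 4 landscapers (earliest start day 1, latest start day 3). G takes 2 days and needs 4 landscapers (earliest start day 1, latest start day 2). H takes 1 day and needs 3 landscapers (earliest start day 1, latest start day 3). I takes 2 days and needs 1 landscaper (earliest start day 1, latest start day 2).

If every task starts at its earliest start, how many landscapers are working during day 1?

At early start, day 1 has: D, E, F, G, H, I.
Demand: 3 + 5 + 4 + 4 + 3 + 1 = 20.

20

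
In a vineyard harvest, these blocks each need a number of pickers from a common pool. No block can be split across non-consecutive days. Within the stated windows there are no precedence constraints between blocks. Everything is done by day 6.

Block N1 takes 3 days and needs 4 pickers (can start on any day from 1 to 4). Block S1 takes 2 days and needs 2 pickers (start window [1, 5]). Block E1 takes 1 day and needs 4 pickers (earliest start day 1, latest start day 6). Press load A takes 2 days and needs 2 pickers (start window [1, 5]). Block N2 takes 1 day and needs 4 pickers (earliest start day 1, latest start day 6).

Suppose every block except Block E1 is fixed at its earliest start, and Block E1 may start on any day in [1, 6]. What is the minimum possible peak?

Block E1@1: d1:16  d2:8  d3:4  d4:0  d5:0  d6:0 → peak 16
Block E1@2: d1:12  d2:12  d3:4  d4:0  d5:0  d6:0 → peak 12
Block E1@3: d1:12  d2:8  d3:8  d4:0  d5:0  d6:0 → peak 12
Block E1@4: d1:12  d2:8  d3:4  d4:4  d5:0  d6:0 → peak 12
Block E1@5: d1:12  d2:8  d3:4  d4:0  d5:4  d6:0 → peak 12
Block E1@6: d1:12  d2:8  d3:4  d4:0  d5:0  d6:4 → peak 12
Best is Block E1@2, peak 12.

12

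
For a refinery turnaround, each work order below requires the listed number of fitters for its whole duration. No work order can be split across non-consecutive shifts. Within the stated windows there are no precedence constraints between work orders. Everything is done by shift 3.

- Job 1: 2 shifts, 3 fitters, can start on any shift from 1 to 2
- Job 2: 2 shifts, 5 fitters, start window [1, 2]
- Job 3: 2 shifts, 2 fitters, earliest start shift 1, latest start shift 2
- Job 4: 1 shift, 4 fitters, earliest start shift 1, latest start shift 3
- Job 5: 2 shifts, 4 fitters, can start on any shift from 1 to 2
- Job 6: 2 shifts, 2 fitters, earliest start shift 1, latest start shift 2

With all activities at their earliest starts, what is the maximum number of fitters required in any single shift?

20

Early-start schedule: Job 1@1, Job 2@1, Job 3@1, Job 4@1, Job 5@1, Job 6@1.
Load per shift: shift 1: 20, shift 2: 16, shift 3: 0.
Peak is 20.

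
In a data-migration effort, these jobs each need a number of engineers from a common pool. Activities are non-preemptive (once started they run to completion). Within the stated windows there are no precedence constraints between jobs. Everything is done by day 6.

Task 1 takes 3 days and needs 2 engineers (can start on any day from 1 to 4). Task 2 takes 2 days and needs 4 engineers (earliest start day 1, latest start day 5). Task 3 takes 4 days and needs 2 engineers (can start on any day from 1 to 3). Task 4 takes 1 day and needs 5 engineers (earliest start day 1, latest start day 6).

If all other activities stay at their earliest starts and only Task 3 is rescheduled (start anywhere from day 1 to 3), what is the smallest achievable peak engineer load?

11

Task 3@1: d1:13  d2:8  d3:4  d4:2  d5:0  d6:0 → peak 13
Task 3@2: d1:11  d2:8  d3:4  d4:2  d5:2  d6:0 → peak 11
Task 3@3: d1:11  d2:6  d3:4  d4:2  d5:2  d6:2 → peak 11
Best is Task 3@2, peak 11.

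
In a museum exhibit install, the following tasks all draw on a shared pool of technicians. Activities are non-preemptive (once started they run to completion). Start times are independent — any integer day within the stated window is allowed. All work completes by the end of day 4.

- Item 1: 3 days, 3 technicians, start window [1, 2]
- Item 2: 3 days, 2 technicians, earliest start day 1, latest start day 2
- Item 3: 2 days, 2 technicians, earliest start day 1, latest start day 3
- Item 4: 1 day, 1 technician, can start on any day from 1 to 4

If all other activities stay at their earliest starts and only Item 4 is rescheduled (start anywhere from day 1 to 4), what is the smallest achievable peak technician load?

Item 4@1: d1:8  d2:7  d3:5  d4:0 → peak 8
Item 4@2: d1:7  d2:8  d3:5  d4:0 → peak 8
Item 4@3: d1:7  d2:7  d3:6  d4:0 → peak 7
Item 4@4: d1:7  d2:7  d3:5  d4:1 → peak 7
Best is Item 4@3, peak 7.

7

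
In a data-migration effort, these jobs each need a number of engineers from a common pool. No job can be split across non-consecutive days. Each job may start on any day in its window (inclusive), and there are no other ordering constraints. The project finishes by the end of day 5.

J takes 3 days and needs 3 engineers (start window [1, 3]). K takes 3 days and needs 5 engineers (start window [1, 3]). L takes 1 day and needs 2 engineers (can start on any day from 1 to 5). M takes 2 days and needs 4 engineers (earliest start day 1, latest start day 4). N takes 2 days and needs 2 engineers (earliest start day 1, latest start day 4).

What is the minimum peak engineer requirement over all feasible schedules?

8

Early-start (J@1, K@1, L@1, M@1, N@1) gives peak 16: d1:16  d2:14  d3:8  d4:0  d5:0.
Shift L→4, M→4, N→4.
Schedule J@1, K@1, L@4, M@4, N@4: d1:8  d2:8  d3:8  d4:8  d5:6 — peak 8.
Total engineer-days = 38 over 5 days ⇒ peak ≥ ⌈38/5⌉ = 8, so 8 is optimal.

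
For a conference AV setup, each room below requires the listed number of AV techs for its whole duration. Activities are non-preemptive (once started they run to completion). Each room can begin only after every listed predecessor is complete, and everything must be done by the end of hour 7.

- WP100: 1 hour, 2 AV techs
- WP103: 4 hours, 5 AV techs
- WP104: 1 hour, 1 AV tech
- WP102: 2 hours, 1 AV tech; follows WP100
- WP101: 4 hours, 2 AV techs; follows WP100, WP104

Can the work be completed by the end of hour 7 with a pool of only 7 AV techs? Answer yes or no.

yes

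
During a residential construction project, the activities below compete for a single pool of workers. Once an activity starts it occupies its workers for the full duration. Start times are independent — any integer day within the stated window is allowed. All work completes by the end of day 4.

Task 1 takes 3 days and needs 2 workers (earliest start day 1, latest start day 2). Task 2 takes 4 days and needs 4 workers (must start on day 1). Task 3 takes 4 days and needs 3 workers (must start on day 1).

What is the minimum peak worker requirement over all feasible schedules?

9

Schedule Task 1@1, Task 2@1, Task 3@1: d1:9  d2:9  d3:9  d4:7 — peak 9.
Total worker-days = 34 over 4 days ⇒ peak ≥ ⌈34/4⌉ = 9, so 9 is optimal.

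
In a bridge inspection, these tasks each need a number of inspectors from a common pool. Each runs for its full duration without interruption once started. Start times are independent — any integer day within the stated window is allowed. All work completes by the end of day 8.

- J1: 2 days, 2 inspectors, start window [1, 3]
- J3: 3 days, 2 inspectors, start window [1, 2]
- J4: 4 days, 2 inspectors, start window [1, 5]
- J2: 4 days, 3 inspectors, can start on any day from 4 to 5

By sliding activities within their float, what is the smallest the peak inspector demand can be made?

5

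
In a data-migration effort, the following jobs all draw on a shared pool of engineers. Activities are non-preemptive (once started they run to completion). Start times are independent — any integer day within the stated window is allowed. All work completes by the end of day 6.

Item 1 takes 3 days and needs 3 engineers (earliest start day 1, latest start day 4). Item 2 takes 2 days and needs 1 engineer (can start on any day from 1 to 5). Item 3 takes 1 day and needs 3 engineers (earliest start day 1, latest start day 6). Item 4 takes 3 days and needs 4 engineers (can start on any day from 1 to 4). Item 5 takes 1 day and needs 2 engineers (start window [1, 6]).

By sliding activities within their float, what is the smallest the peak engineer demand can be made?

6

Early-start (Item 1@1, Item 2@1, Item 3@1, Item 4@1, Item 5@1) gives peak 13: d1:13  d2:8  d3:7  d4:0  d5:0  d6:0.
Shift Item 3→3, Item 4→4.
Schedule Item 1@1, Item 2@1, Item 3@3, Item 4@4, Item 5@1: d1:6  d2:4  d3:6  d4:4  d5:4  d6:4 — peak 6.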